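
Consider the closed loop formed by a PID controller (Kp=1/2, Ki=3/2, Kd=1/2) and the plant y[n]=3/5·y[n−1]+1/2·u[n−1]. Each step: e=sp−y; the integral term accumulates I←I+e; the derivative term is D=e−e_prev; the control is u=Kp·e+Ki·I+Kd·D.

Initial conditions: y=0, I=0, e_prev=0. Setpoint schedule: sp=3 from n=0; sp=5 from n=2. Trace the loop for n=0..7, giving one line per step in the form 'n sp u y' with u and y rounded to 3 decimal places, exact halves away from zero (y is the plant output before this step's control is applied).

0 3 7.500 0.000
1 3 1.125 3.750
2 5 9.219 2.813
3 5 2.320 6.297
4 5 5.514 4.938
5 5 2.973 5.720
6 5 4.288 4.918
7 5 3.568 5.095

(exact arithmetic carried between steps; '≈' marks a value shown rounded to 6 d.p. or computed from one; I and e_prev carry over from the previous line; the table rounds u and y to 3 d.p., halves away from zero)
n=0: y=0, sp=3, e=sp−y=3; I=3, D=e−e_prev=3; u=1/2·3+3/2·3+1/2·3=7.5; next y=3/5·0+1/2·7.5=3.75
n=1: y=3.75, sp=3, e=sp−y=-0.75; I=2.25, D=e−e_prev=-3.75; u=1/2·(-0.75)+3/2·2.25+1/2·(-3.75)=1.125; next y=3/5·3.75+1/2·1.125=2.8125
n=2: y=2.8125, sp=5, e=sp−y=2.1875; I=4.4375, D=e−e_prev=2.9375; u=1/2·2.1875+3/2·4.4375+1/2·2.9375=9.21875; next y=3/5·2.8125+1/2·9.21875=6.296875
n=3: y=6.296875, sp=5, e=sp−y=-1.296875; I=3.140625, D=e−e_prev=-3.484375; u=1/2·(-1.296875)+3/2·3.140625+1/2·(-3.484375)≈2.320313; next y=3/5·6.296875+1/2·2.320313≈4.938281
n=4: y≈4.938281, sp=5, e=sp−y≈0.061719; I≈3.202344, D=e−e_prev≈1.358594; u=1/2·0.061719+3/2·3.202344+1/2·1.358594≈5.513672; next y=3/5·4.938281+1/2·5.513672≈5.719805
n=5: y≈5.719805, sp=5, e=sp−y≈-0.719805; I≈2.482539, D=e−e_prev≈-0.781523; u=1/2·(-0.719805)+3/2·2.482539+1/2·(-0.781523)≈2.973145; next y=3/5·5.719805+1/2·2.973145≈4.918455
n=6: y≈4.918455, sp=5, e=sp−y≈0.081545; I≈2.564084, D=e−e_prev≈0.801350; u=1/2·0.081545+3/2·2.564084+1/2·0.801350≈4.287573; next y=3/5·4.918455+1/2·4.287573≈5.094860
n=7: y≈5.094860, sp=5, e=sp−y≈-0.094860; I≈2.469224, D=e−e_prev≈-0.176405; u=1/2·(-0.094860)+3/2·2.469224+1/2·(-0.176405)≈3.568204; next y=3/5·5.094860+1/2·3.568204≈4.841018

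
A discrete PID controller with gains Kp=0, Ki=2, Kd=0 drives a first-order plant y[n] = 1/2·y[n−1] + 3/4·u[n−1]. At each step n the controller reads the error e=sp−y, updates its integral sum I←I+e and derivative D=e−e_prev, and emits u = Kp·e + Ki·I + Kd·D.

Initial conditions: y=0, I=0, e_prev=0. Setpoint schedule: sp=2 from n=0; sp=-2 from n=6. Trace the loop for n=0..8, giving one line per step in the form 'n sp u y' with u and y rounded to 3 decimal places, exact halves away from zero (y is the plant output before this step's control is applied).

(exact arithmetic carried between steps; '≈' marks a value shown rounded to 6 d.p. or computed from one; I and e_prev carry over from the previous line; the table rounds u and y to 3 d.p., halves away from zero)
n=0: y=0, sp=2, e=sp−y=2; I=2, D=e−e_prev=2; u=0·2+2·2+0·2=4; next y=1/2·0+3/4·4=3
n=1: y=3, sp=2, e=sp−y=-1; I=1, D=e−e_prev=-3; u=0·(-1)+2·1+0·(-3)=2; next y=1/2·3+3/4·2=3
n=2: y=3, sp=2, e=sp−y=-1; I=0, D=e−e_prev=0; u=0·(-1)+2·0+0·0=0; next y=1/2·3+3/4·0=1.5
n=3: y=1.5, sp=2, e=sp−y=0.5; I=0.5, D=e−e_prev=1.5; u=0·0.5+2·0.5+0·1.5=1; next y=1/2·1.5+3/4·1=1.5
n=4: y=1.5, sp=2, e=sp−y=0.5; I=1, D=e−e_prev=0; u=0·0.5+2·1+0·0=2; next y=1/2·1.5+3/4·2=2.25
n=5: y=2.25, sp=2, e=sp−y=-0.25; I=0.75, D=e−e_prev=-0.75; u=0·(-0.25)+2·0.75+0·(-0.75)=1.5; next y=1/2·2.25+3/4·1.5=2.25
n=6: y=2.25, sp=-2, e=sp−y=-4.25; I=-3.5, D=e−e_prev=-4; u=0·(-4.25)+2·(-3.5)+0·(-4)=-7; next y=1/2·2.25+3/4·(-7)=-4.125
n=7: y=-4.125, sp=-2, e=sp−y=2.125; I=-1.375, D=e−e_prev=6.375; u=0·2.125+2·(-1.375)+0·6.375=-2.75; next y=1/2·(-4.125)+3/4·(-2.75)=-4.125
n=8: y=-4.125, sp=-2, e=sp−y=2.125; I=0.75, D=e−e_prev=0; u=0·2.125+2·0.75+0·0=1.5; next y=1/2·(-4.125)+3/4·1.5=-0.9375

0 2 4.000 0.000
1 2 2.000 3.000
2 2 0.000 3.000
3 2 1.000 1.500
4 2 2.000 1.500
5 2 1.500 2.250
6 -2 -7.000 2.250
7 -2 -2.750 -4.125
8 -2 1.500 -4.125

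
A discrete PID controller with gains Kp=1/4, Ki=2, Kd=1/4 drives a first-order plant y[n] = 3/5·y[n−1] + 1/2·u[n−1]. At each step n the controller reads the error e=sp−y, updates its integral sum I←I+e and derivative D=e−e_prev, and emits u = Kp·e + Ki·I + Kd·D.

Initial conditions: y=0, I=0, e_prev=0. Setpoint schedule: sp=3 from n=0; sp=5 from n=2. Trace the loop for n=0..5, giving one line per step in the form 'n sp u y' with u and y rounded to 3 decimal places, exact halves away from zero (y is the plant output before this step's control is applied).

0 3 7.500 0.000
1 3 3.375 3.750
2 5 7.344 3.938
3 5 3.773 6.034
4 5 3.546 5.507
5 5 3.474 5.078

(exact arithmetic carried between steps; '≈' marks a value shown rounded to 6 d.p. or computed from one; I and e_prev carry over from the previous line; the table rounds u and y to 3 d.p., halves away from zero)
n=0: y=0, sp=3, e=sp−y=3; I=3, D=e−e_prev=3; u=1/4·3+2·3+1/4·3=7.5; next y=3/5·0+1/2·7.5=3.75
n=1: y=3.75, sp=3, e=sp−y=-0.75; I=2.25, D=e−e_prev=-3.75; u=1/4·(-0.75)+2·2.25+1/4·(-3.75)=3.375; next y=3/5·3.75+1/2·3.375=3.9375
n=2: y=3.9375, sp=5, e=sp−y=1.0625; I=3.3125, D=e−e_prev=1.8125; u=1/4·1.0625+2·3.3125+1/4·1.8125=7.34375; next y=3/5·3.9375+1/2·7.34375=6.034375
n=3: y=6.034375, sp=5, e=sp−y=-1.034375; I=2.278125, D=e−e_prev=-2.096875; u=1/4·(-1.034375)+2·2.278125+1/4·(-2.096875)≈3.773438; next y=3/5·6.034375+1/2·3.773438≈5.507344
n=4: y≈5.507344, sp=5, e=sp−y≈-0.507344; I≈1.770781, D=e−e_prev≈0.527031; u=1/4·(-0.507344)+2·1.770781+1/4·0.527031≈3.546484; next y=3/5·5.507344+1/2·3.546484≈5.077648
n=5: y≈5.077648, sp=5, e=sp−y≈-0.077648; I≈1.693133, D=e−e_prev≈0.429695; u=1/4·(-0.077648)+2·1.693133+1/4·0.429695≈3.474277; next y=3/5·5.077648+1/2·3.474277≈4.783728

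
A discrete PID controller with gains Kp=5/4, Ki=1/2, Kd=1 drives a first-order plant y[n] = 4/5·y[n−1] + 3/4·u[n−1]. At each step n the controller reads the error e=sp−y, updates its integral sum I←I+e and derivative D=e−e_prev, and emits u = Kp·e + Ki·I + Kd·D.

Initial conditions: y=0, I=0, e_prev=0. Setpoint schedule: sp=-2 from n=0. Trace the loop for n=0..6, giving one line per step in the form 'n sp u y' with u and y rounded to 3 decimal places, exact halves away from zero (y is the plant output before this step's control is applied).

(exact arithmetic carried between steps; '≈' marks a value shown rounded to 6 d.p. or computed from one; I and e_prev carry over from the previous line; the table rounds u and y to 3 d.p., halves away from zero)
n=0: y=0, sp=-2, e=sp−y=-2; I=-2, D=e−e_prev=-2; u=5/4·(-2)+1/2·(-2)+1·(-2)=-5.5; next y=4/5·0+3/4·(-5.5)=-4.125
n=1: y=-4.125, sp=-2, e=sp−y=2.125; I=0.125, D=e−e_prev=4.125; u=5/4·2.125+1/2·0.125+1·4.125=6.84375; next y=4/5·(-4.125)+3/4·6.84375≈1.832813
n=2: y≈1.832813, sp=-2, e=sp−y≈-3.832813; I≈-3.707813, D=e−e_prev≈-5.957813; u=5/4·(-3.832813)+1/2·(-3.707813)+1·(-5.957813)≈-12.602734; next y=4/5·1.832813+3/4·(-12.602734)≈-7.985801
n=3: y≈-7.985801, sp=-2, e=sp−y≈5.985801; I≈2.277988, D=e−e_prev≈9.818613; u=5/4·5.985801+1/2·2.277988+1·9.818613≈18.439858; next y=4/5·(-7.985801)+3/4·18.439858≈7.441253
n=4: y≈7.441253, sp=-2, e=sp−y≈-9.441253; I≈-7.163265, D=e−e_prev≈-15.427054; u=5/4·(-9.441253)+1/2·(-7.163265)+1·(-15.427054)≈-30.810253; next y=4/5·7.441253+3/4·(-30.810253)≈-17.154687
n=5: y≈-17.154687, sp=-2, e=sp−y≈15.154687; I≈7.991422, D=e−e_prev≈24.595940; u=5/4·15.154687+1/2·7.991422+1·24.595940≈47.535010; next y=4/5·(-17.154687)+3/4·47.535010≈21.927508
n=6: y≈21.927508, sp=-2, e=sp−y≈-23.927508; I≈-15.936086, D=e−e_prev≈-39.082195; u=5/4·(-23.927508)+1/2·(-15.936086)+1·(-39.082195)≈-76.959623; next y=4/5·21.927508+3/4·(-76.959623)≈-40.177711

0 -2 -5.500 0.000
1 -2 6.844 -4.125
2 -2 -12.603 1.833
3 -2 18.440 -7.986
4 -2 -30.810 7.441
5 -2 47.535 -17.155
6 -2 -76.960 21.928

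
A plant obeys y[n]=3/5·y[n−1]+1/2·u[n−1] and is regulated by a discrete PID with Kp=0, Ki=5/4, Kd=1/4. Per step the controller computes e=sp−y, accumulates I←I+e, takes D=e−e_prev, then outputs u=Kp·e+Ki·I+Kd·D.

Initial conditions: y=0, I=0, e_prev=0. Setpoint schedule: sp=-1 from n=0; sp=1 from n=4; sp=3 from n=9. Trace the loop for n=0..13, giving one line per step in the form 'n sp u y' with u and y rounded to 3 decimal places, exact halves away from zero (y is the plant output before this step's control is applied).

(exact arithmetic carried between steps; '≈' marks a value shown rounded to 6 d.p. or computed from one; I and e_prev carry over from the previous line; the table rounds u and y to 3 d.p., halves away from zero)
n=0: y=0, sp=-1, e=sp−y=-1; I=-1, D=e−e_prev=-1; u=0·(-1)+5/4·(-1)+1/4·(-1)=-1.5; next y=3/5·0+1/2·(-1.5)=-0.75
n=1: y=-0.75, sp=-1, e=sp−y=-0.25; I=-1.25, D=e−e_prev=0.75; u=0·(-0.25)+5/4·(-1.25)+1/4·0.75=-1.375; next y=3/5·(-0.75)+1/2·(-1.375)=-1.1375
n=2: y=-1.1375, sp=-1, e=sp−y=0.1375; I=-1.1125, D=e−e_prev=0.3875; u=0·0.1375+5/4·(-1.1125)+1/4·0.3875=-1.29375; next y=3/5·(-1.1375)+1/2·(-1.29375)=-1.329375
n=3: y=-1.329375, sp=-1, e=sp−y=0.329375; I=-0.783125, D=e−e_prev=0.191875; u=0·0.329375+5/4·(-0.783125)+1/4·0.191875≈-0.930938; next y=3/5·(-1.329375)+1/2·(-0.930938)≈-1.263094
n=4: y≈-1.263094, sp=1, e=sp−y≈2.263094; I≈1.479969, D=e−e_prev≈1.933719; u=0·2.263094+5/4·1.479969+1/4·1.933719≈2.333391; next y=3/5·(-1.263094)+1/2·2.333391≈0.408839
n=5: y≈0.408839, sp=1, e=sp−y≈0.591161; I≈2.071130, D=e−e_prev≈-1.671933; u=0·0.591161+5/4·2.071130+1/4·(-1.671933)≈2.170929; next y=3/5·0.408839+1/2·2.170929≈1.330768
n=6: y≈1.330768, sp=1, e=sp−y≈-0.330768; I≈1.740362, D=e−e_prev≈-0.921929; u=0·(-0.330768)+5/4·1.740362+1/4·(-0.921929)≈1.944970; next y=3/5·1.330768+1/2·1.944970≈1.770946
n=7: y≈1.770946, sp=1, e=sp−y≈-0.770946; I≈0.969416, D=e−e_prev≈-0.440178; u=0·(-0.770946)+5/4·0.969416+1/4·(-0.440178)≈1.101726; next y=3/5·1.770946+1/2·1.101726≈1.613430
n=8: y≈1.613430, sp=1, e=sp−y≈-0.613430; I≈0.355986, D=e−e_prev≈0.157516; u=0·(-0.613430)+5/4·0.355986+1/4·0.157516≈0.484361; next y=3/5·1.613430+1/2·0.484361≈1.210239
n=9: y≈1.210239, sp=3, e=sp−y≈1.789761; I≈2.145747, D=e−e_prev≈2.403192; u=0·1.789761+5/4·2.145747+1/4·2.403192≈3.282982; next y=3/5·1.210239+1/2·3.282982≈2.367634
n=10: y≈2.367634, sp=3, e=sp−y≈0.632366; I≈2.778113, D=e−e_prev≈-1.157395; u=0·0.632366+5/4·2.778113+1/4·(-1.157395)≈3.183292; next y=3/5·2.367634+1/2·3.183292≈3.012227
n=11: y≈3.012227, sp=3, e=sp−y≈-0.012227; I≈2.765886, D=e−e_prev≈-0.644593; u=0·(-0.012227)+5/4·2.765886+1/4·(-0.644593)≈3.296210; next y=3/5·3.012227+1/2·3.296210≈3.455441
n=12: y≈3.455441, sp=3, e=sp−y≈-0.455441; I≈2.310445, D=e−e_prev≈-0.443214; u=0·(-0.455441)+5/4·2.310445+1/4·(-0.443214)≈2.777253; next y=3/5·3.455441+1/2·2.777253≈3.461891
n=13: y≈3.461891, sp=3, e=sp−y≈-0.461891; I≈1.848554, D=e−e_prev≈-0.006450; u=0·(-0.461891)+5/4·1.848554+1/4·(-0.006450)≈2.309080; next y=3/5·3.461891+1/2·2.309080≈3.231675

0 -1 -1.500 0.000
1 -1 -1.375 -0.750
2 -1 -1.294 -1.138
3 -1 -0.931 -1.329
4 1 2.333 -1.263
5 1 2.171 0.409
6 1 1.945 1.331
7 1 1.102 1.771
8 1 0.484 1.613
9 3 3.283 1.210
10 3 3.183 2.368
11 3 3.296 3.012
12 3 2.777 3.455
13 3 2.309 3.462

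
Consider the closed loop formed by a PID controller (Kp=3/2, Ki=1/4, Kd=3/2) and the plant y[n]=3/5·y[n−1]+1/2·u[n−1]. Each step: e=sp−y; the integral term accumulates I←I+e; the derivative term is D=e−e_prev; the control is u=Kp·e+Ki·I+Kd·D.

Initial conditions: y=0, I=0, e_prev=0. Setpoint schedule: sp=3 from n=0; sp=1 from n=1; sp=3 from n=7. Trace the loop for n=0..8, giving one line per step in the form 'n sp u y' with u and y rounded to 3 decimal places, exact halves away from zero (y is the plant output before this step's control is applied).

0 3 9.750 0.000
1 1 -16.344 4.875
2 1 25.896 -5.247
3 1 -36.627 9.800
4 1 56.002 -12.434
5 1 -81.157 20.541
6 1 122.003 -28.254
7 3 -172.360 44.049
8 3 260.181 -59.751

(exact arithmetic carried between steps; '≈' marks a value shown rounded to 6 d.p. or computed from one; I and e_prev carry over from the previous line; the table rounds u and y to 3 d.p., halves away from zero)
n=0: y=0, sp=3, e=sp−y=3; I=3, D=e−e_prev=3; u=3/2·3+1/4·3+3/2·3=9.75; next y=3/5·0+1/2·9.75=4.875
n=1: y=4.875, sp=1, e=sp−y=-3.875; I=-0.875, D=e−e_prev=-6.875; u=3/2·(-3.875)+1/4·(-0.875)+3/2·(-6.875)=-16.34375; next y=3/5·4.875+1/2·(-16.34375)=-5.246875
n=2: y=-5.246875, sp=1, e=sp−y=6.246875; I=5.371875, D=e−e_prev=10.121875; u=3/2·6.246875+1/4·5.371875+3/2·10.121875≈25.896094; next y=3/5·(-5.246875)+1/2·25.896094≈9.799922
n=3: y≈9.799922, sp=1, e=sp−y≈-8.799922; I≈-3.428047, D=e−e_prev≈-15.046797; u=3/2·(-8.799922)+1/4·(-3.428047)+3/2·(-15.046797)≈-36.627090; next y=3/5·9.799922+1/2·(-36.627090)≈-12.433592
n=4: y≈-12.433592, sp=1, e=sp−y≈13.433592; I≈10.005545, D=e−e_prev≈22.233514; u=3/2·13.433592+1/4·10.005545+3/2·22.233514≈56.002044; next y=3/5·(-12.433592)+1/2·56.002044≈20.540867
n=5: y≈20.540867, sp=1, e=sp−y≈-19.540867; I≈-9.535322, D=e−e_prev≈-32.974459; u=3/2·(-19.540867)+1/4·(-9.535322)+3/2·(-32.974459)≈-81.156820; next y=3/5·20.540867+1/2·(-81.156820)≈-28.253890
n=6: y≈-28.253890, sp=1, e=sp−y≈29.253890; I≈19.718567, D=e−e_prev≈48.794757; u=3/2·29.253890+1/4·19.718567+3/2·48.794757≈122.002611; next y=3/5·(-28.253890)+1/2·122.002611≈44.048972
n=7: y≈44.048972, sp=3, e=sp−y≈-41.048972; I≈-21.330405, D=e−e_prev≈-70.302861; u=3/2·(-41.048972)+1/4·(-21.330405)+3/2·(-70.302861)≈-172.360351; next y=3/5·44.048972+1/2·(-172.360351)≈-59.750792
n=8: y≈-59.750792, sp=3, e=sp−y≈62.750792; I≈41.420388, D=e−e_prev≈103.799764; u=3/2·62.750792+1/4·41.420388+3/2·103.799764≈260.180932; next y=3/5·(-59.750792)+1/2·260.180932≈94.239991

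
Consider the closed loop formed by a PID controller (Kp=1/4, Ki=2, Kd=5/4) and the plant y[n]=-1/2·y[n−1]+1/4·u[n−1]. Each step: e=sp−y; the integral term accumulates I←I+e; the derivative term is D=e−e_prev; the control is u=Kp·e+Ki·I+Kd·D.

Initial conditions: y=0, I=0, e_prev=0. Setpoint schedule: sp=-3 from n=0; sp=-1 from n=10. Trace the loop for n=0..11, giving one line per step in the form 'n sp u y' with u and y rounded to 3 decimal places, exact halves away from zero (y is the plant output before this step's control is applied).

(exact arithmetic carried between steps; '≈' marks a value shown rounded to 6 d.p. or computed from one; I and e_prev carry over from the previous line; the table rounds u and y to 3 d.p., halves away from zero)
n=0: y=0, sp=-3, e=sp−y=-3; I=-3, D=e−e_prev=-3; u=1/4·(-3)+2·(-3)+5/4·(-3)=-10.5; next y=-1/2·0+1/4·(-10.5)=-2.625
n=1: y=-2.625, sp=-3, e=sp−y=-0.375; I=-3.375, D=e−e_prev=2.625; u=1/4·(-0.375)+2·(-3.375)+5/4·2.625=-3.5625; next y=-1/2·(-2.625)+1/4·(-3.5625)=0.421875
n=2: y=0.421875, sp=-3, e=sp−y=-3.421875; I=-6.796875, D=e−e_prev=-3.046875; u=1/4·(-3.421875)+2·(-6.796875)+5/4·(-3.046875)≈-18.257813; next y=-1/2·0.421875+1/4·(-18.257813)≈-4.775391
n=3: y≈-4.775391, sp=-3, e=sp−y≈1.775391; I≈-5.021484, D=e−e_prev≈5.197266; u=1/4·1.775391+2·(-5.021484)+5/4·5.197266≈-3.102539; next y=-1/2·(-4.775391)+1/4·(-3.102539)≈1.612061
n=4: y≈1.612061, sp=-3, e=sp−y≈-4.612061; I≈-9.633545, D=e−e_prev≈-6.387451; u=1/4·(-4.612061)+2·(-9.633545)+5/4·(-6.387451)≈-28.404419; next y=-1/2·1.612061+1/4·(-28.404419)≈-7.907135
n=5: y≈-7.907135, sp=-3, e=sp−y≈4.907135; I≈-4.726410, D=e−e_prev≈9.519196; u=1/4·4.907135+2·(-4.726410)+5/4·9.519196≈3.672958; next y=-1/2·(-7.907135)+1/4·3.672958≈4.871807
n=6: y≈4.871807, sp=-3, e=sp−y≈-7.871807; I≈-12.598217, D=e−e_prev≈-12.778942; u=1/4·(-7.871807)+2·(-12.598217)+5/4·(-12.778942)≈-43.138063; next y=-1/2·4.871807+1/4·(-43.138063)≈-13.220419
n=7: y≈-13.220419, sp=-3, e=sp−y≈10.220419; I≈-2.377798, D=e−e_prev≈18.092227; u=1/4·10.220419+2·(-2.377798)+5/4·18.092227≈20.414793; next y=-1/2·(-13.220419)+1/4·20.414793≈11.713908
n=8: y≈11.713908, sp=-3, e=sp−y≈-14.713908; I≈-17.091706, D=e−e_prev≈-24.934327; u=1/4·(-14.713908)+2·(-17.091706)+5/4·(-24.934327)≈-69.029797; next y=-1/2·11.713908+1/4·(-69.029797)≈-23.114403
n=9: y≈-23.114403, sp=-3, e=sp−y≈20.114403; I≈3.022698, D=e−e_prev≈34.828311; u=1/4·20.114403+2·3.022698+5/4·34.828311≈54.609385; next y=-1/2·(-23.114403)+1/4·54.609385≈25.209548
n=10: y≈25.209548, sp=-1, e=sp−y≈-26.209548; I≈-23.186850, D=e−e_prev≈-46.323951; u=1/4·(-26.209548)+2·(-23.186850)+5/4·(-46.323951)≈-110.831026; next y=-1/2·25.209548+1/4·(-110.831026)≈-40.312531
n=11: y≈-40.312531, sp=-1, e=sp−y≈39.312531; I≈16.125680, D=e−e_prev≈65.522078; u=1/4·39.312531+2·16.125680+5/4·65.522078≈123.982091; next y=-1/2·(-40.312531)+1/4·123.982091≈51.151788

0 -3 -10.500 0.000
1 -3 -3.563 -2.625
2 -3 -18.258 0.422
3 -3 -3.103 -4.775
4 -3 -28.404 1.612
5 -3 3.673 -7.907
6 -3 -43.138 4.872
7 -3 20.415 -13.220
8 -3 -69.030 11.714
9 -3 54.609 -23.114
10 -1 -110.831 25.210
11 -1 123.982 -40.313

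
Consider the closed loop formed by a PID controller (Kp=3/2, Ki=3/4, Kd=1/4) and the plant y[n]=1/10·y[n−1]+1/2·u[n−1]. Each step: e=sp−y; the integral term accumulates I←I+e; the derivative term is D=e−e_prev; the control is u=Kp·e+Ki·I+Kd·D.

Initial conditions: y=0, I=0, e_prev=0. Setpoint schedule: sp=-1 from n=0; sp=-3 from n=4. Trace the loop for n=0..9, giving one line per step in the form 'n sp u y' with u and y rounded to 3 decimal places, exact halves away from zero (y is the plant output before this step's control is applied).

(exact arithmetic carried between steps; '≈' marks a value shown rounded to 6 d.p. or computed from one; I and e_prev carry over from the previous line; the table rounds u and y to 3 d.p., halves away from zero)
n=0: y=0, sp=-1, e=sp−y=-1; I=-1, D=e−e_prev=-1; u=3/2·(-1)+3/4·(-1)+1/4·(-1)=-2.5; next y=1/10·0+1/2·(-2.5)=-1.25
n=1: y=-1.25, sp=-1, e=sp−y=0.25; I=-0.75, D=e−e_prev=1.25; u=3/2·0.25+3/4·(-0.75)+1/4·1.25=0.125; next y=1/10·(-1.25)+1/2·0.125=-0.0625
n=2: y=-0.0625, sp=-1, e=sp−y=-0.9375; I=-1.6875, D=e−e_prev=-1.1875; u=3/2·(-0.9375)+3/4·(-1.6875)+1/4·(-1.1875)=-2.96875; next y=1/10·(-0.0625)+1/2·(-2.96875)=-1.490625
n=3: y=-1.490625, sp=-1, e=sp−y=0.490625; I=-1.196875, D=e−e_prev=1.428125; u=3/2·0.490625+3/4·(-1.196875)+1/4·1.428125≈0.195313; next y=1/10·(-1.490625)+1/2·0.195313≈-0.051406
n=4: y≈-0.051406, sp=-3, e=sp−y≈-2.948594; I≈-4.145469, D=e−e_prev≈-3.439219; u=3/2·(-2.948594)+3/4·(-4.145469)+1/4·(-3.439219)≈-8.391797; next y=1/10·(-0.051406)+1/2·(-8.391797)≈-4.201039
n=5: y≈-4.201039, sp=-3, e=sp−y≈1.201039; I≈-2.944430, D=e−e_prev≈4.149633; u=3/2·1.201039+3/4·(-2.944430)+1/4·4.149633≈0.630645; next y=1/10·(-4.201039)+1/2·0.630645≈-0.104782
n=6: y≈-0.104782, sp=-3, e=sp−y≈-2.895218; I≈-5.839648, D=e−e_prev≈-4.096257; u=3/2·(-2.895218)+3/4·(-5.839648)+1/4·(-4.096257)≈-9.746628; next y=1/10·(-0.104782)+1/2·(-9.746628)≈-4.883792
n=7: y≈-4.883792, sp=-3, e=sp−y≈1.883792; I≈-3.955856, D=e−e_prev≈4.779010; u=3/2·1.883792+3/4·(-3.955856)+1/4·4.779010≈1.053549; next y=1/10·(-4.883792)+1/2·1.053549≈0.038395
n=8: y≈0.038395, sp=-3, e=sp−y≈-3.038395; I≈-6.994251, D=e−e_prev≈-4.922187; u=3/2·(-3.038395)+3/4·(-6.994251)+1/4·(-4.922187)≈-11.033828; next y=1/10·0.038395+1/2·(-11.033828)≈-5.513074
n=9: y≈-5.513074, sp=-3, e=sp−y≈2.513074; I≈-4.481177, D=e−e_prev≈5.551470; u=3/2·2.513074+3/4·(-4.481177)+1/4·5.551470≈1.796597; next y=1/10·(-5.513074)+1/2·1.796597≈0.346991

0 -1 -2.500 0.000
1 -1 0.125 -1.250
2 -1 -2.969 -0.063
3 -1 0.195 -1.491
4 -3 -8.392 -0.051
5 -3 0.631 -4.201
6 -3 -9.747 -0.105
7 -3 1.054 -4.884
8 -3 -11.034 0.038
9 -3 1.797 -5.513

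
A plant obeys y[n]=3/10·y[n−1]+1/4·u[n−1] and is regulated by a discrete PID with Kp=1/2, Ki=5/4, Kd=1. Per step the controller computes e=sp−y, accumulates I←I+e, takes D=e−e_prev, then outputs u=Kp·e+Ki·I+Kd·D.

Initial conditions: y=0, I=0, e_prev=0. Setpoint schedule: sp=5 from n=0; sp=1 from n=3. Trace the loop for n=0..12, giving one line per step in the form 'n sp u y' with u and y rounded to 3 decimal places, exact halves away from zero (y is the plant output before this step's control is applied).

0 5 13.750 0.000
1 5 5.547 3.438
2 5 13.741 2.418
3 1 0.157 4.161
4 1 9.850 1.287
5 1 2.324 2.849
6 1 5.460 1.436
7 1 2.512 1.796
8 1 3.607 1.167
9 1 2.536 1.252
10 1 2.973 1.010
11 1 2.618 1.046
12 1 2.811 0.968

(exact arithmetic carried between steps; '≈' marks a value shown rounded to 6 d.p. or computed from one; I and e_prev carry over from the previous line; the table rounds u and y to 3 d.p., halves away from zero)
n=0: y=0, sp=5, e=sp−y=5; I=5, D=e−e_prev=5; u=1/2·5+5/4·5+1·5=13.75; next y=3/10·0+1/4·13.75=3.4375
n=1: y=3.4375, sp=5, e=sp−y=1.5625; I=6.5625, D=e−e_prev=-3.4375; u=1/2·1.5625+5/4·6.5625+1·(-3.4375)=5.546875; next y=3/10·3.4375+1/4·5.546875≈2.417969
n=2: y≈2.417969, sp=5, e=sp−y≈2.582031; I≈9.144531, D=e−e_prev≈1.019531; u=1/2·2.582031+5/4·9.144531+1·1.019531≈13.741211; next y=3/10·2.417969+1/4·13.741211≈4.160693
n=3: y≈4.160693, sp=1, e=sp−y≈-3.160693; I≈5.983838, D=e−e_prev≈-5.742725; u=1/2·(-3.160693)+5/4·5.983838+1·(-5.742725)≈0.156726; next y=3/10·4.160693+1/4·0.156726≈1.287390
n=4: y≈1.287390, sp=1, e=sp−y≈-0.287390; I≈5.696448, D=e−e_prev≈2.873304; u=1/2·(-0.287390)+5/4·5.696448+1·2.873304≈9.850170; next y=3/10·1.287390+1/4·9.850170≈2.848759
n=5: y≈2.848759, sp=1, e=sp−y≈-1.848759; I≈3.847689, D=e−e_prev≈-1.561370; u=1/2·(-1.848759)+5/4·3.847689+1·(-1.561370)≈2.323862; next y=3/10·2.848759+1/4·2.323862≈1.435593
n=6: y≈1.435593, sp=1, e=sp−y≈-0.435593; I≈3.412096, D=e−e_prev≈1.413166; u=1/2·(-0.435593)+5/4·3.412096+1·1.413166≈5.460489; next y=3/10·1.435593+1/4·5.460489≈1.795800
n=7: y≈1.795800, sp=1, e=sp−y≈-0.795800; I≈2.616296, D=e−e_prev≈-0.360207; u=1/2·(-0.795800)+5/4·2.616296+1·(-0.360207)≈2.512262; next y=3/10·1.795800+1/4·2.512262≈1.166806
n=8: y≈1.166806, sp=1, e=sp−y≈-0.166806; I≈2.449490, D=e−e_prev≈0.628995; u=1/2·(-0.166806)+5/4·2.449490+1·0.628995≈3.607454; next y=3/10·1.166806+1/4·3.607454≈1.251905
n=9: y≈1.251905, sp=1, e=sp−y≈-0.251905; I≈2.197585, D=e−e_prev≈-0.085100; u=1/2·(-0.251905)+5/4·2.197585+1·(-0.085100)≈2.535929; next y=3/10·1.251905+1/4·2.535929≈1.009554
n=10: y≈1.009554, sp=1, e=sp−y≈-0.009554; I≈2.188031, D=e−e_prev≈0.242352; u=1/2·(-0.009554)+5/4·2.188031+1·0.242352≈2.972613; next y=3/10·1.009554+1/4·2.972613≈1.046019
n=11: y≈1.046019, sp=1, e=sp−y≈-0.046019; I≈2.142011, D=e−e_prev≈-0.036466; u=1/2·(-0.046019)+5/4·2.142011+1·(-0.036466)≈2.618039; next y=3/10·1.046019+1/4·2.618039≈0.968316
n=12: y≈0.968316, sp=1, e=sp−y≈0.031684; I≈2.173696, D=e−e_prev≈0.077704; u=1/2·0.031684+5/4·2.173696+1·0.077704≈2.810666; next y=3/10·0.968316+1/4·2.810666≈0.993161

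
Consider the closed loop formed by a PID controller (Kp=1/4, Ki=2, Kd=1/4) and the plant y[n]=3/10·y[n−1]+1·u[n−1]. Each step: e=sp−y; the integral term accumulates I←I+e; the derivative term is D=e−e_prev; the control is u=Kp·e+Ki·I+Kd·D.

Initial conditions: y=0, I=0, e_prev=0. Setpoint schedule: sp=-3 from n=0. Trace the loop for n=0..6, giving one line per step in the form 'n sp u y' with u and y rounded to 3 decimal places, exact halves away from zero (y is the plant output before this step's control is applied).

0 -3 -7.500 0.000
1 -3 6.000 -7.500
2 -3 -15.000 3.750
3 -3 18.375 -13.875
4 -3 -34.500 14.213
5 -3 49.219 -30.236
6 -3 -83.381 40.148

(exact arithmetic carried between steps; '≈' marks a value shown rounded to 6 d.p. or computed from one; I and e_prev carry over from the previous line; the table rounds u and y to 3 d.p., halves away from zero)
n=0: y=0, sp=-3, e=sp−y=-3; I=-3, D=e−e_prev=-3; u=1/4·(-3)+2·(-3)+1/4·(-3)=-7.5; next y=3/10·0+1·(-7.5)=-7.5
n=1: y=-7.5, sp=-3, e=sp−y=4.5; I=1.5, D=e−e_prev=7.5; u=1/4·4.5+2·1.5+1/4·7.5=6; next y=3/10·(-7.5)+1·6=3.75
n=2: y=3.75, sp=-3, e=sp−y=-6.75; I=-5.25, D=e−e_prev=-11.25; u=1/4·(-6.75)+2·(-5.25)+1/4·(-11.25)=-15; next y=3/10·3.75+1·(-15)=-13.875
n=3: y=-13.875, sp=-3, e=sp−y=10.875; I=5.625, D=e−e_prev=17.625; u=1/4·10.875+2·5.625+1/4·17.625=18.375; next y=3/10·(-13.875)+1·18.375=14.2125
n=4: y=14.2125, sp=-3, e=sp−y=-17.2125; I=-11.5875, D=e−e_prev=-28.0875; u=1/4·(-17.2125)+2·(-11.5875)+1/4·(-28.0875)=-34.5; next y=3/10·14.2125+1·(-34.5)=-30.23625
n=5: y=-30.23625, sp=-3, e=sp−y=27.23625; I=15.64875, D=e−e_prev=44.44875; u=1/4·27.23625+2·15.64875+1/4·44.44875=49.21875; next y=3/10·(-30.23625)+1·49.21875=40.147875
n=6: y=40.147875, sp=-3, e=sp−y=-43.147875; I=-27.499125, D=e−e_prev=-70.384125; u=1/4·(-43.147875)+2·(-27.499125)+1/4·(-70.384125)=-83.38125; next y=3/10·40.147875+1·(-83.38125)≈-71.336888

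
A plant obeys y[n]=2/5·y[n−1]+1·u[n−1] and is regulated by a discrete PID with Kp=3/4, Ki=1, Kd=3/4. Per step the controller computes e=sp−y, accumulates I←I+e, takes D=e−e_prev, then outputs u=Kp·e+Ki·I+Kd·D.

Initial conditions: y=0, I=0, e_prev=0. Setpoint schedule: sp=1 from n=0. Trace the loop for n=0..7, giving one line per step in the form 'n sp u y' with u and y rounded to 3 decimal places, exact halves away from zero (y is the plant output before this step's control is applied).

0 1 2.500 0.000
1 1 -3.500 2.500
2 1 9.375 -2.500
3 1 -18.063 8.375
4 1 40.438 -14.713
5 1 -84.328 34.553
6 1 181.717 -70.507
7 1 -385.624 153.514

(exact arithmetic carried between steps; '≈' marks a value shown rounded to 6 d.p. or computed from one; I and e_prev carry over from the previous line; the table rounds u and y to 3 d.p., halves away from zero)
n=0: y=0, sp=1, e=sp−y=1; I=1, D=e−e_prev=1; u=3/4·1+1·1+3/4·1=2.5; next y=2/5·0+1·2.5=2.5
n=1: y=2.5, sp=1, e=sp−y=-1.5; I=-0.5, D=e−e_prev=-2.5; u=3/4·(-1.5)+1·(-0.5)+3/4·(-2.5)=-3.5; next y=2/5·2.5+1·(-3.5)=-2.5
n=2: y=-2.5, sp=1, e=sp−y=3.5; I=3, D=e−e_prev=5; u=3/4·3.5+1·3+3/4·5=9.375; next y=2/5·(-2.5)+1·9.375=8.375
n=3: y=8.375, sp=1, e=sp−y=-7.375; I=-4.375, D=e−e_prev=-10.875; u=3/4·(-7.375)+1·(-4.375)+3/4·(-10.875)=-18.0625; next y=2/5·8.375+1·(-18.0625)=-14.7125
n=4: y=-14.7125, sp=1, e=sp−y=15.7125; I=11.3375, D=e−e_prev=23.0875; u=3/4·15.7125+1·11.3375+3/4·23.0875=40.4375; next y=2/5·(-14.7125)+1·40.4375=34.5525
n=5: y=34.5525, sp=1, e=sp−y=-33.5525; I=-22.215, D=e−e_prev=-49.265; u=3/4·(-33.5525)+1·(-22.215)+3/4·(-49.265)=-84.328125; next y=2/5·34.5525+1·(-84.328125)=-70.507125
n=6: y=-70.507125, sp=1, e=sp−y=71.507125; I=49.292125, D=e−e_prev=105.059625; u=3/4·71.507125+1·49.292125+3/4·105.059625≈181.717188; next y=2/5·(-70.507125)+1·181.717188≈153.514338
n=7: y≈153.514338, sp=1, e=sp−y≈-152.514338; I≈-103.222213, D=e−e_prev≈-224.021463; u=3/4·(-152.514338)+1·(-103.222213)+3/4·(-224.021463)≈-385.624063; next y=2/5·153.514338+1·(-385.624063)≈-324.218328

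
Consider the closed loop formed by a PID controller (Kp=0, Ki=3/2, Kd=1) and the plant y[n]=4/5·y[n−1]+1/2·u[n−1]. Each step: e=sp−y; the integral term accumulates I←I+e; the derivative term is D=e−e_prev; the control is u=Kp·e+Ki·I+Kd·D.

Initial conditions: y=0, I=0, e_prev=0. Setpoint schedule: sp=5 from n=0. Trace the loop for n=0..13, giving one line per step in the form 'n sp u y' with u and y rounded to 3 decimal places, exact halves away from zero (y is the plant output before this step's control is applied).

0 5 12.500 0.000
1 5 -0.625 6.250
2 5 7.656 4.688
3 5 -0.664 7.578
4 5 2.979 5.730
5 5 -0.823 6.074
6 5 1.975 4.448
7 5 0.933 4.546
8 5 2.819 4.103
9 5 2.250 4.692
10 5 2.835 4.878
11 5 2.099 5.320
12 5 2.097 5.306
13 5 1.656 5.293

(exact arithmetic carried between steps; '≈' marks a value shown rounded to 6 d.p. or computed from one; I and e_prev carry over from the previous line; the table rounds u and y to 3 d.p., halves away from zero)
n=0: y=0, sp=5, e=sp−y=5; I=5, D=e−e_prev=5; u=0·5+3/2·5+1·5=12.5; next y=4/5·0+1/2·12.5=6.25
n=1: y=6.25, sp=5, e=sp−y=-1.25; I=3.75, D=e−e_prev=-6.25; u=0·(-1.25)+3/2·3.75+1·(-6.25)=-0.625; next y=4/5·6.25+1/2·(-0.625)=4.6875
n=2: y=4.6875, sp=5, e=sp−y=0.3125; I=4.0625, D=e−e_prev=1.5625; u=0·0.3125+3/2·4.0625+1·1.5625=7.65625; next y=4/5·4.6875+1/2·7.65625=7.578125
n=3: y=7.578125, sp=5, e=sp−y=-2.578125; I=1.484375, D=e−e_prev=-2.890625; u=0·(-2.578125)+3/2·1.484375+1·(-2.890625)≈-0.664063; next y=4/5·7.578125+1/2·(-0.664063)≈5.730469
n=4: y≈5.730469, sp=5, e=sp−y≈-0.730469; I≈0.753906, D=e−e_prev≈1.847656; u=0·(-0.730469)+3/2·0.753906+1·1.847656≈2.978516; next y=4/5·5.730469+1/2·2.978516≈6.073633
n=5: y≈6.073633, sp=5, e=sp−y≈-1.073633; I≈-0.319727, D=e−e_prev≈-0.343164; u=0·(-1.073633)+3/2·(-0.319727)+1·(-0.343164)≈-0.822754; next y=4/5·6.073633+1/2·(-0.822754)≈4.447529
n=6: y≈4.447529, sp=5, e=sp−y≈0.552471; I≈0.232744, D=e−e_prev≈1.626104; u=0·0.552471+3/2·0.232744+1·1.626104≈1.975220; next y=4/5·4.447529+1/2·1.975220≈4.545633
n=7: y≈4.545633, sp=5, e=sp−y≈0.454367; I≈0.687111, D=e−e_prev≈-0.098104; u=0·0.454367+3/2·0.687111+1·(-0.098104)≈0.932562; next y=4/5·4.545633+1/2·0.932562≈4.102788
n=8: y≈4.102788, sp=5, e=sp−y≈0.897212; I≈1.584323, D=e−e_prev≈0.442846; u=0·0.897212+3/2·1.584323+1·0.442846≈2.819330; next y=4/5·4.102788+1/2·2.819330≈4.691895
n=9: y≈4.691895, sp=5, e=sp−y≈0.308105; I≈1.892428, D=e−e_prev≈-0.589108; u=0·0.308105+3/2·1.892428+1·(-0.589108)≈2.249534; next y=4/5·4.691895+1/2·2.249534≈4.878283
n=10: y≈4.878283, sp=5, e=sp−y≈0.121717; I≈2.014144, D=e−e_prev≈-0.186388; u=0·0.121717+3/2·2.014144+1·(-0.186388)≈2.834829; next y=4/5·4.878283+1/2·2.834829≈5.320041
n=11: y≈5.320041, sp=5, e=sp−y≈-0.320041; I≈1.694103, D=e−e_prev≈-0.441758; u=0·(-0.320041)+3/2·1.694103+1·(-0.441758)≈2.099398; next y=4/5·5.320041+1/2·2.099398≈5.305732
n=12: y≈5.305732, sp=5, e=sp−y≈-0.305732; I≈1.388372, D=e−e_prev≈0.014309; u=0·(-0.305732)+3/2·1.388372+1·0.014309≈2.096867; next y=4/5·5.305732+1/2·2.096867≈5.293019
n=13: y≈5.293019, sp=5, e=sp−y≈-0.293019; I≈1.095353, D=e−e_prev≈0.012713; u=0·(-0.293019)+3/2·1.095353+1·0.012713≈1.655742; next y=4/5·5.293019+1/2·1.655742≈5.062286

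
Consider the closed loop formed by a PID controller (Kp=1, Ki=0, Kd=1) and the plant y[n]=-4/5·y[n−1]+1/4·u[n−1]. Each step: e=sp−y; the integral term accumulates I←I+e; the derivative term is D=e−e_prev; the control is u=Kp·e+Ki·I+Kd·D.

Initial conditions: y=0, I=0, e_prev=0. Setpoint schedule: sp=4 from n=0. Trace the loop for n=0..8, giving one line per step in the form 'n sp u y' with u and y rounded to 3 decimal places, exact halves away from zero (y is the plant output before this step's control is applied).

0 4 8.000 0.000
1 4 0.000 2.000
2 4 9.200 -1.600
3 4 -4.760 3.580
4 4 15.688 -4.054
5 4 -14.384 7.165
6 4 29.822 -9.328
7 4 -35.164 14.918
8 4 60.369 -20.726

(exact arithmetic carried between steps; '≈' marks a value shown rounded to 6 d.p. or computed from one; I and e_prev carry over from the previous line; the table rounds u and y to 3 d.p., halves away from zero)
n=0: y=0, sp=4, e=sp−y=4; I=4, D=e−e_prev=4; u=1·4+0·4+1·4=8; next y=-4/5·0+1/4·8=2
n=1: y=2, sp=4, e=sp−y=2; I=6, D=e−e_prev=-2; u=1·2+0·6+1·(-2)=0; next y=-4/5·2+1/4·0=-1.6
n=2: y=-1.6, sp=4, e=sp−y=5.6; I=11.6, D=e−e_prev=3.6; u=1·5.6+0·11.6+1·3.6=9.2; next y=-4/5·(-1.6)+1/4·9.2=3.58
n=3: y=3.58, sp=4, e=sp−y=0.42; I=12.02, D=e−e_prev=-5.18; u=1·0.42+0·12.02+1·(-5.18)=-4.76; next y=-4/5·3.58+1/4·(-4.76)=-4.054
n=4: y=-4.054, sp=4, e=sp−y=8.054; I=20.074, D=e−e_prev=7.634; u=1·8.054+0·20.074+1·7.634=15.688; next y=-4/5·(-4.054)+1/4·15.688=7.1652
n=5: y=7.1652, sp=4, e=sp−y=-3.1652; I=16.9088, D=e−e_prev=-11.2192; u=1·(-3.1652)+0·16.9088+1·(-11.2192)=-14.3844; next y=-4/5·7.1652+1/4·(-14.3844)=-9.32826
n=6: y=-9.32826, sp=4, e=sp−y=13.32826; I=30.23706, D=e−e_prev=16.49346; u=1·13.32826+0·30.23706+1·16.49346=29.82172; next y=-4/5·(-9.32826)+1/4·29.82172=14.918038
n=7: y=14.918038, sp=4, e=sp−y=-10.918038; I=19.319022, D=e−e_prev=-24.246298; u=1·(-10.918038)+0·19.319022+1·(-24.246298)=-35.164336; next y=-4/5·14.918038+1/4·(-35.164336)≈-20.725514
n=8: y≈-20.725514, sp=4, e=sp−y≈24.725514; I≈44.044536, D=e−e_prev≈35.643552; u=1·24.725514+0·44.044536+1·35.643552≈60.369067; next y=-4/5·(-20.725514)+1/4·60.369067≈31.672678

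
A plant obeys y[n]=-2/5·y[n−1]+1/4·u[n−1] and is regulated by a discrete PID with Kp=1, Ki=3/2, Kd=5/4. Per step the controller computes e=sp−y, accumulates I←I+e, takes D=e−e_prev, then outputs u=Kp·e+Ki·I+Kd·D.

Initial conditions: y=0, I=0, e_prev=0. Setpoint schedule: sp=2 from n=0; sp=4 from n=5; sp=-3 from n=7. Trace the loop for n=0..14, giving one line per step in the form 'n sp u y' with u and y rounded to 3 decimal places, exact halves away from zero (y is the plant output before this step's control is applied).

0 2 7.500 0.000
1 2 0.969 1.875
2 2 12.436 -0.508
3 2 -1.106 3.312
4 2 20.126 -1.601
5 4 -0.388 5.672
6 4 33.837 -2.366
7 -3 -37.054 9.406
8 -3 51.919 -13.026
9 -3 -78.141 18.190
10 -3 97.849 -26.811
11 -3 -155.178 35.187
12 -3 195.248 -52.869
13 -3 -300.626 69.960
14 -3 392.596 -103.140

(exact arithmetic carried between steps; '≈' marks a value shown rounded to 6 d.p. or computed from one; I and e_prev carry over from the previous line; the table rounds u and y to 3 d.p., halves away from zero)
n=0: y=0, sp=2, e=sp−y=2; I=2, D=e−e_prev=2; u=1·2+3/2·2+5/4·2=7.5; next y=-2/5·0+1/4·7.5=1.875
n=1: y=1.875, sp=2, e=sp−y=0.125; I=2.125, D=e−e_prev=-1.875; u=1·0.125+3/2·2.125+5/4·(-1.875)=0.96875; next y=-2/5·1.875+1/4·0.96875≈-0.507813
n=2: y≈-0.507813, sp=2, e=sp−y≈2.507813; I≈4.632813, D=e−e_prev≈2.382813; u=1·2.507813+3/2·4.632813+5/4·2.382813≈12.435547; next y=-2/5·(-0.507813)+1/4·12.435547≈3.312012
n=3: y≈3.312012, sp=2, e=sp−y≈-1.312012; I≈3.320801, D=e−e_prev≈-3.819824; u=1·(-1.312012)+3/2·3.320801+5/4·(-3.819824)≈-1.105591; next y=-2/5·3.312012+1/4·(-1.105591)≈-1.601202
n=4: y≈-1.601202, sp=2, e=sp−y≈3.601202; I≈6.922003, D=e−e_prev≈4.913214; u=1·3.601202+3/2·6.922003+5/4·4.913214≈20.125725; next y=-2/5·(-1.601202)+1/4·20.125725≈5.671912
n=5: y≈5.671912, sp=4, e=sp−y≈-1.671912; I≈5.250091, D=e−e_prev≈-5.273115; u=1·(-1.671912)+3/2·5.250091+5/4·(-5.273115)≈-0.388169; next y=-2/5·5.671912+1/4·(-0.388169)≈-2.365807
n=6: y≈-2.365807, sp=4, e=sp−y≈6.365807; I≈11.615898, D=e−e_prev≈8.037719; u=1·6.365807+3/2·11.615898+5/4·8.037719≈33.836803; next y=-2/5·(-2.365807)+1/4·33.836803≈9.405524
n=7: y≈9.405524, sp=-3, e=sp−y≈-12.405524; I≈-0.789626, D=e−e_prev≈-18.771331; u=1·(-12.405524)+3/2·(-0.789626)+5/4·(-18.771331)≈-37.054125; next y=-2/5·9.405524+1/4·(-37.054125)≈-13.025741
n=8: y≈-13.025741, sp=-3, e=sp−y≈10.025741; I≈9.236115, D=e−e_prev≈22.431264; u=1·10.025741+3/2·9.236115+5/4·22.431264≈51.918994; next y=-2/5·(-13.025741)+1/4·51.918994≈18.190045
n=9: y≈18.190045, sp=-3, e=sp−y≈-21.190045; I≈-11.953930, D=e−e_prev≈-31.215786; u=1·(-21.190045)+3/2·(-11.953930)+5/4·(-31.215786)≈-78.140671; next y=-2/5·18.190045+1/4·(-78.140671)≈-26.811186
n=10: y≈-26.811186, sp=-3, e=sp−y≈23.811186; I≈11.857256, D=e−e_prev≈45.001231; u=1·23.811186+3/2·11.857256+5/4·45.001231≈97.848608; next y=-2/5·(-26.811186)+1/4·97.848608≈35.186626
n=11: y≈35.186626, sp=-3, e=sp−y≈-38.186626; I≈-26.329370, D=e−e_prev≈-61.997812; u=1·(-38.186626)+3/2·(-26.329370)+5/4·(-61.997812)≈-155.177947; next y=-2/5·35.186626+1/4·(-155.177947)≈-52.869137
n=12: y≈-52.869137, sp=-3, e=sp−y≈49.869137; I≈23.539767, D=e−e_prev≈88.055764; u=1·49.869137+3/2·23.539767+5/4·88.055764≈195.248492; next y=-2/5·(-52.869137)+1/4·195.248492≈69.959778
n=13: y≈69.959778, sp=-3, e=sp−y≈-72.959778; I≈-49.420011, D=e−e_prev≈-122.828915; u=1·(-72.959778)+3/2·(-49.420011)+5/4·(-122.828915)≈-300.625939; next y=-2/5·69.959778+1/4·(-300.625939)≈-103.140396
n=14: y≈-103.140396, sp=-3, e=sp−y≈100.140396; I≈50.720385, D=e−e_prev≈173.100174; u=1·100.140396+3/2·50.720385+5/4·173.100174≈392.596190; next y=-2/5·(-103.140396)+1/4·392.596190≈139.405206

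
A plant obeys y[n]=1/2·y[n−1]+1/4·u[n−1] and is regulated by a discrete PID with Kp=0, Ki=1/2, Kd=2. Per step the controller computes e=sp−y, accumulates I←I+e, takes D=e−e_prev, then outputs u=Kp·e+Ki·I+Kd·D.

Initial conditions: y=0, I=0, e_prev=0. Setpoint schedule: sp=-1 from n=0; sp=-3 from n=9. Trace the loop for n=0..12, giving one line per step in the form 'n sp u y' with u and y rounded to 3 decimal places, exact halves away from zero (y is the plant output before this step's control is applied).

(exact arithmetic carried between steps; '≈' marks a value shown rounded to 6 d.p. or computed from one; I and e_prev carry over from the previous line; the table rounds u and y to 3 d.p., halves away from zero)
n=0: y=0, sp=-1, e=sp−y=-1; I=-1, D=e−e_prev=-1; u=0·(-1)+1/2·(-1)+2·(-1)=-2.5; next y=1/2·0+1/4·(-2.5)=-0.625
n=1: y=-0.625, sp=-1, e=sp−y=-0.375; I=-1.375, D=e−e_prev=0.625; u=0·(-0.375)+1/2·(-1.375)+2·0.625=0.5625; next y=1/2·(-0.625)+1/4·0.5625=-0.171875
n=2: y=-0.171875, sp=-1, e=sp−y=-0.828125; I=-2.203125, D=e−e_prev=-0.453125; u=0·(-0.828125)+1/2·(-2.203125)+2·(-0.453125)≈-2.007813; next y=1/2·(-0.171875)+1/4·(-2.007813)≈-0.587891
n=3: y≈-0.587891, sp=-1, e=sp−y≈-0.412109; I≈-2.615234, D=e−e_prev≈0.416016; u=0·(-0.412109)+1/2·(-2.615234)+2·0.416016≈-0.475586; next y=1/2·(-0.587891)+1/4·(-0.475586)≈-0.412842
n=4: y≈-0.412842, sp=-1, e=sp−y≈-0.587158; I≈-3.202393, D=e−e_prev≈-0.175049; u=0·(-0.587158)+1/2·(-3.202393)+2·(-0.175049)≈-1.951294; next y=1/2·(-0.412842)+1/4·(-1.951294)≈-0.694244
n=5: y≈-0.694244, sp=-1, e=sp−y≈-0.305756; I≈-3.508148, D=e−e_prev≈0.281403; u=0·(-0.305756)+1/2·(-3.508148)+2·0.281403≈-1.191269; next y=1/2·(-0.694244)+1/4·(-1.191269)≈-0.644939
n=6: y≈-0.644939, sp=-1, e=sp−y≈-0.355061; I≈-3.863209, D=e−e_prev≈-0.049305; u=0·(-0.355061)+1/2·(-3.863209)+2·(-0.049305)≈-2.030214; next y=1/2·(-0.644939)+1/4·(-2.030214)≈-0.830023
n=7: y≈-0.830023, sp=-1, e=sp−y≈-0.169977; I≈-4.033185, D=e−e_prev≈0.185084; u=0·(-0.169977)+1/2·(-4.033185)+2·0.185084≈-1.646425; next y=1/2·(-0.830023)+1/4·(-1.646425)≈-0.826618
n=8: y≈-0.826618, sp=-1, e=sp−y≈-0.173382; I≈-4.206568, D=e−e_prev≈-0.003405; u=0·(-0.173382)+1/2·(-4.206568)+2·(-0.003405)≈-2.110095; next y=1/2·(-0.826618)+1/4·(-2.110095)≈-0.940833
n=9: y≈-0.940833, sp=-3, e=sp−y≈-2.059167; I≈-6.265735, D=e−e_prev≈-1.885785; u=0·(-2.059167)+1/2·(-6.265735)+2·(-1.885785)≈-6.904438; next y=1/2·(-0.940833)+1/4·(-6.904438)≈-2.196526
n=10: y≈-2.196526, sp=-3, e=sp−y≈-0.803474; I≈-7.069209, D=e−e_prev≈1.255693; u=0·(-0.803474)+1/2·(-7.069209)+2·1.255693≈-1.023218; next y=1/2·(-2.196526)+1/4·(-1.023218)≈-1.354067
n=11: y≈-1.354067, sp=-3, e=sp−y≈-1.645933; I≈-8.715142, D=e−e_prev≈-0.842458; u=0·(-1.645933)+1/2·(-8.715142)+2·(-0.842458)≈-6.042488; next y=1/2·(-1.354067)+1/4·(-6.042488)≈-2.187656
n=12: y≈-2.187656, sp=-3, e=sp−y≈-0.812344; I≈-9.527486, D=e−e_prev≈0.833588; u=0·(-0.812344)+1/2·(-9.527486)+2·0.833588≈-3.096567; next y=1/2·(-2.187656)+1/4·(-3.096567)≈-1.867969

0 -1 -2.500 0.000
1 -1 0.563 -0.625
2 -1 -2.008 -0.172
3 -1 -0.476 -0.588
4 -1 -1.951 -0.413
5 -1 -1.191 -0.694
6 -1 -2.030 -0.645
7 -1 -1.646 -0.830
8 -1 -2.110 -0.827
9 -3 -6.904 -0.941
10 -3 -1.023 -2.197
11 -3 -6.042 -1.354
12 -3 -3.097 -2.188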